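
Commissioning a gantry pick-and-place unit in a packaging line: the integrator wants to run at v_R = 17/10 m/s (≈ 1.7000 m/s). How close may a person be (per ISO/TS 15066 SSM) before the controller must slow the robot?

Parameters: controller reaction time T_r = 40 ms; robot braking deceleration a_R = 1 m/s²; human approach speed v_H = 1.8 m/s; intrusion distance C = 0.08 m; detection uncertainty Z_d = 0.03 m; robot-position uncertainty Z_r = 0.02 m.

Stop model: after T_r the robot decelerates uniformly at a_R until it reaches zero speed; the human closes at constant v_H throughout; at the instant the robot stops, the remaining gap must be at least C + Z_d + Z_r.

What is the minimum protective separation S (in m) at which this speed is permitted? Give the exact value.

braking lasts T_s = (17/10)/1 = 1.7000 s
reaction-phase robot travel = 1.7000·0.0400 = 0.0680 m
braking distance = 1.7000²/(2·1.0000) = 1.4450 m
human closes 1.8000·1.7400 = 3.1320 m
C+Z_d+Z_r = 0.0800+0.0300+0.0200 = 0.1300 m
S_min ≈ 0.0680+1.4450+3.1320+0.1300  ⇒  S_min = 191/40 m

S_min = 191/40 m = 4.7750 m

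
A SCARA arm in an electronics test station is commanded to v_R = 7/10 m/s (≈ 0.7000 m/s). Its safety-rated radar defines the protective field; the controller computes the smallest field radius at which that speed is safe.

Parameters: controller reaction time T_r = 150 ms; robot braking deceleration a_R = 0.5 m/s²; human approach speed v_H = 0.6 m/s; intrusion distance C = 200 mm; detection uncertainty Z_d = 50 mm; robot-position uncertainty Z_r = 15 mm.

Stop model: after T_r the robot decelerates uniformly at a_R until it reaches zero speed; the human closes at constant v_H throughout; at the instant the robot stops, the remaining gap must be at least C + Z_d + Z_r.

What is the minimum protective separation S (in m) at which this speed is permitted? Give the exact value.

S_min = 179/100 m = 1.7900 m

braking lasts T_s = (7/10)/(1/2) = 1.4000 s
robot in T_r: 0.7000·0.1500 = 0.1050 m
robot covers 0.7000·1.4000 − ½·0.5000·1.4000² = 0.4900 m while stopping
person approaches 0.6000·(0.1500+1.4000) = 0.9300 m
C+Z_d+Z_r = 0.2000+0.0500+0.0150 = 0.2650 m
S_min ≈ 0.1050+0.4900+0.9300+0.2650  ⇒  S_min = 179/100 m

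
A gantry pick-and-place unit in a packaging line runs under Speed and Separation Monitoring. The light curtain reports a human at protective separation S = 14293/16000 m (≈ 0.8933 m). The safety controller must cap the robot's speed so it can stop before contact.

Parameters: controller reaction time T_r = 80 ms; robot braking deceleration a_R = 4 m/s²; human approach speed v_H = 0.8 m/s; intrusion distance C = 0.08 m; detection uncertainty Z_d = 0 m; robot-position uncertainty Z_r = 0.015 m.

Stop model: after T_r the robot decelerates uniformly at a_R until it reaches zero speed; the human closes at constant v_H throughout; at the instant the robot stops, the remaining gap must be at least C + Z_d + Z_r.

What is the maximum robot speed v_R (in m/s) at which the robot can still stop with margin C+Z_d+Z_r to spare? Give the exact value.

v_R_max = 31/20 m/s = 1.5500 m/s

at the boundary: (1/8)·v² + (7/25)·v + (-11749/16000) = 0
  disc = (7/25)² − 4·(1/8)·(-11749/16000) = 71289/160000 ; √disc = 267/400
  v_R = (−(7/25) + 267/400) / (2·(1/8)) = 31/20 m/s
check:
stop time T_s = (31/20)/4 = 0.3875 s
reaction-phase robot travel = 1.5500·0.0800 = 0.1240 m
robot under decel: 1.5500²/(2·4.0000) = 0.3003 m
human closes 0.8000·0.4675 = 0.3740 m
residual clearance needed = 0.0800+0.0000+0.0150 = 0.0950 m
sum ≈ 0.1240+0.3003+0.3740+0.0950 ≈ 0.8933 m = S ✓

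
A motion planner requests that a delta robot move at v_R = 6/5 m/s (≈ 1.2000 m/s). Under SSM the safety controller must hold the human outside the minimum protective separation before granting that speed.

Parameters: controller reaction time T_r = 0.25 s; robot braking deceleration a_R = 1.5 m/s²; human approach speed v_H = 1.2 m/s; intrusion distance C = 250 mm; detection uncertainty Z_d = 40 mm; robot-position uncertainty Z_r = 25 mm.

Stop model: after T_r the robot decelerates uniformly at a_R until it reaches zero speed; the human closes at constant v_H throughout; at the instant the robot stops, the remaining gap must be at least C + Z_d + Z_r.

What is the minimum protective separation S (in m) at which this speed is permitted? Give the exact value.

S_min = 471/200 m = 2.3550 m

stop time T_s = (6/5)/(3/2) = 0.8000 s
robot in T_r: 1.2000·0.2500 = 0.3000 m
robot covers 1.2000·0.8000 − ½·1.5000·0.8000² = 0.4800 m while stopping
human over T_r+T_s: 1.2000·(0.2500+0.8000) = 1.2600 m
margins: 0.2500+0.0400+0.0250 = 0.3150 m
S_min ≈ 0.3000+0.4800+1.2600+0.3150  ⇒  S_min = 471/200 m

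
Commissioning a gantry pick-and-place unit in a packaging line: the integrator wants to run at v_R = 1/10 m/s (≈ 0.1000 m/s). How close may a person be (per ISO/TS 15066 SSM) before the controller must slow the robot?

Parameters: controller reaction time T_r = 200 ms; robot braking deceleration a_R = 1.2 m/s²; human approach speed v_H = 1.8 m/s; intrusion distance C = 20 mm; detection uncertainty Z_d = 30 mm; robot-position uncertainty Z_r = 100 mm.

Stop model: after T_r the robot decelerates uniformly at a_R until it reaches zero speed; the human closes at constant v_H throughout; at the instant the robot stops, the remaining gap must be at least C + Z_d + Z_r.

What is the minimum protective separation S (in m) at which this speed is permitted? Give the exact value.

S_min = 821/1200 m = 0.6842 m

braking lasts T_s = (1/10)/(6/5) = 0.0833 s
reaction-phase robot travel = 0.1000·0.2000 = 0.0200 m
robot covers 0.1000·0.0833 − ½·1.2000·0.0833² = 0.0042 m while stopping
person approaches 1.8000·(0.2000+0.0833) = 0.5100 m
margins: 0.0200+0.0300+0.1000 = 0.1500 m
S_min ≈ 0.0200+0.0042+0.5100+0.1500  ⇒  S_min = 821/1200 m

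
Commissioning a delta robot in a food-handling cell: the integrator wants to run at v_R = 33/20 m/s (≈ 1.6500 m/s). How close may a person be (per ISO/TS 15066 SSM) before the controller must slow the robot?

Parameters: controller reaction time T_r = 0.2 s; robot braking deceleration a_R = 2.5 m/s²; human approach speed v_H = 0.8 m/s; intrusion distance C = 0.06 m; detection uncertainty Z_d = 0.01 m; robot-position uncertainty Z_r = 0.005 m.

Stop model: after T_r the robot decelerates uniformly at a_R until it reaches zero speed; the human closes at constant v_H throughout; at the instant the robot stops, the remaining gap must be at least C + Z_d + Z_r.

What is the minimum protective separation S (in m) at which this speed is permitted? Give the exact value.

S_min = 131/80 m = 1.6375 m

braking lasts T_s = (33/20)/(5/2) = 0.6600 s
robot in T_r: 1.6500·0.2000 = 0.3300 m
robot under decel: 1.6500²/(2·2.5000) = 0.5445 m
human closes 0.8000·0.8600 = 0.6880 m
C+Z_d+Z_r = 0.0600+0.0100+0.0050 = 0.0750 m
S_min ≈ 0.3300+0.5445+0.6880+0.0750  ⇒  S_min = 131/80 m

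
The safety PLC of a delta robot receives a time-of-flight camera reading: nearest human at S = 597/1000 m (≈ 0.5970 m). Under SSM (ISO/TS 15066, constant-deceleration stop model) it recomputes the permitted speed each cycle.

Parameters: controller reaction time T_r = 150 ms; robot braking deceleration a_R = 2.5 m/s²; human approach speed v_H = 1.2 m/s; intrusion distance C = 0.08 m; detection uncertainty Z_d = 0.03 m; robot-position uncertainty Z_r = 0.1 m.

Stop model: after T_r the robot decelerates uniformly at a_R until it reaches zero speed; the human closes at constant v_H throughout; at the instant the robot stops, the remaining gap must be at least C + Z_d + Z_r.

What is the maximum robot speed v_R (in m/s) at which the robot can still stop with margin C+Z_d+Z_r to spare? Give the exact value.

at the boundary: (1/5)·v² + (63/100)·v + (-207/1000) = 0
  disc = (63/100)² − 4·(1/5)·(-207/1000) = 9/16 ; √disc = 3/4
  v_R = (−(63/100) + 3/4) / (2·(1/5)) = 3/10 m/s
check:
T_s = v_R/a_R = (3/10)/(5/2) = 0.1200 s
robot covers v_R·T_r = 0.3000·0.1500 = 0.0450 m before braking
robot covers 0.3000·0.1200 − ½·2.5000·0.1200² = 0.0180 m while stopping
person approaches 1.2000·(0.1500+0.1200) = 0.3240 m
residual clearance needed = 0.0800+0.0300+0.1000 = 0.2100 m
sum ≈ 0.0450+0.0180+0.3240+0.2100 ≈ 0.5970 m = S ✓

v_R_max = 3/10 m/s = 0.3000 m/s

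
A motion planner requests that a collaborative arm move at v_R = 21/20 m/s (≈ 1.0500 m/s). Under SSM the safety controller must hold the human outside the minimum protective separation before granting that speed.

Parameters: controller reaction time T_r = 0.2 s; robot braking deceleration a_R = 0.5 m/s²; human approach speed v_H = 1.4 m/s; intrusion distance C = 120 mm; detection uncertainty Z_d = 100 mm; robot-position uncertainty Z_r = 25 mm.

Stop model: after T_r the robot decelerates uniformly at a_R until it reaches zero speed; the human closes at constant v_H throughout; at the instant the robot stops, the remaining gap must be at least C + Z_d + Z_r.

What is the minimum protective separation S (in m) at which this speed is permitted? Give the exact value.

S_min = 1911/400 m = 4.7775 m

T_s = v_R/a_R = (21/20)/(1/2) = 2.1000 s
robot in T_r: 1.0500·0.2000 = 0.2100 m
braking distance = 1.0500²/(2·0.5000) = 1.1025 m
human closes 1.4000·2.3000 = 3.2200 m
residual clearance needed = 0.1200+0.1000+0.0250 = 0.2450 m
S_min ≈ 0.2100+1.1025+3.2200+0.2450  ⇒  S_min = 1911/400 m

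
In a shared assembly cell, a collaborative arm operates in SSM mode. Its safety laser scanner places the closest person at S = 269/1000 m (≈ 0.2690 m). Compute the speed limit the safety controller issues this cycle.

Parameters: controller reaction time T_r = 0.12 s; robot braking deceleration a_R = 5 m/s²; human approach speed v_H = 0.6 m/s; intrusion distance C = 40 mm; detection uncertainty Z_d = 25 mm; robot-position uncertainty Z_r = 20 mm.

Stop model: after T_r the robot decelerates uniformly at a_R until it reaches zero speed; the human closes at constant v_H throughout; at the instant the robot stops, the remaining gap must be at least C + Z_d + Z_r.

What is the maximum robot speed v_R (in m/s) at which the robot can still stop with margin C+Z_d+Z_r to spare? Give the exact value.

quadratic (1/10)·v² + (6/25)·v + (-14/125) = 0
  disc = (6/25)² − 4·(1/10)·(-14/125) = 64/625 ; √disc = 8/25
  v_R = (−(6/25) + 8/25) / (2·(1/10)) = 2/5 m/s
check:
stop time T_s = (2/5)/5 = 0.0800 s
robot covers v_R·T_r = 0.4000·0.1200 = 0.0480 m before braking
braking distance = 0.4000²/(2·5.0000) = 0.0160 m
human over T_r+T_s: 0.6000·(0.1200+0.0800) = 0.1200 m
C+Z_d+Z_r = 0.0400+0.0250+0.0200 = 0.0850 m
sum ≈ 0.0480+0.0160+0.1200+0.0850 ≈ 0.2690 m = S ✓

v_R_max = 2/5 m/s = 0.4000 m/s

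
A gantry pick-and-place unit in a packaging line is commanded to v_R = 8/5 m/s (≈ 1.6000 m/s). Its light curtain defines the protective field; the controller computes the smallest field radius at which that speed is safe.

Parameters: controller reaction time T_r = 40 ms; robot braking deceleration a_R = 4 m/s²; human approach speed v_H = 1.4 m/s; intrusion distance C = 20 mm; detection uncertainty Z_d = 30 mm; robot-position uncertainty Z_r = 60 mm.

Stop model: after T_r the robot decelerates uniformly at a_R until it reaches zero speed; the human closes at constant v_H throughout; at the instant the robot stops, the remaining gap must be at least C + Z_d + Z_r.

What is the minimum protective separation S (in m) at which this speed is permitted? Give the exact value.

braking lasts T_s = (8/5)/4 = 0.4000 s
reaction-phase robot travel = 1.6000·0.0400 = 0.0640 m
robot under decel: 1.6000²/(2·4.0000) = 0.3200 m
human closes 1.4000·0.4400 = 0.6160 m
C+Z_d+Z_r = 0.0200+0.0300+0.0600 = 0.1100 m
S_min ≈ 0.0640+0.3200+0.6160+0.1100  ⇒  S_min = 111/100 m

S_min = 111/100 m = 1.1100 m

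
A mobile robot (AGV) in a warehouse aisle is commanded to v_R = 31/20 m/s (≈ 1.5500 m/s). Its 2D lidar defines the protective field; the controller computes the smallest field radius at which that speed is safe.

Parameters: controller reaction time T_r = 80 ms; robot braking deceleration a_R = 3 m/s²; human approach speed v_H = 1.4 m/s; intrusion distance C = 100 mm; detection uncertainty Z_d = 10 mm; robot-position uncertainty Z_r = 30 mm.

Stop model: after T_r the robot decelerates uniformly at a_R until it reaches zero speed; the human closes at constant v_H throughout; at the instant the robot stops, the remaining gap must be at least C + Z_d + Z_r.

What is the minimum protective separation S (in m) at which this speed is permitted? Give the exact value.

S_min = 5999/4000 m = 1.4997 m

stop time T_s = (31/20)/3 = 0.5167 s
reaction-phase robot travel = 1.5500·0.0800 = 0.1240 m
braking distance = 1.5500²/(2·3.0000) = 0.4004 m
human over T_r+T_s: 1.4000·(0.0800+0.5167) = 0.8353 m
C+Z_d+Z_r = 0.1000+0.0100+0.0300 = 0.1400 m
S_min ≈ 0.1240+0.4004+0.8353+0.1400  ⇒  S_min = 5999/4000 m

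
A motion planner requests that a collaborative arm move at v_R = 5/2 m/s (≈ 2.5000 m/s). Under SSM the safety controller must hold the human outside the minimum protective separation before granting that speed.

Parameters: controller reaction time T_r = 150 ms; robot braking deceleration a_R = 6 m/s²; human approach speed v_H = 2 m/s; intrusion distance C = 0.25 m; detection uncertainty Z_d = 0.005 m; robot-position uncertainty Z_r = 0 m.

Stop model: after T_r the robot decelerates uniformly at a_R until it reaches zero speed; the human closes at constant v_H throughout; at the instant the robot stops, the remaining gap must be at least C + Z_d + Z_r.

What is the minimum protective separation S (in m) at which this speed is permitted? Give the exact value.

S_min = 2741/1200 m = 2.2842 m

braking lasts T_s = (5/2)/6 = 0.4167 s
reaction-phase robot travel = 2.5000·0.1500 = 0.3750 m
robot under decel: 2.5000²/(2·6.0000) = 0.5208 m
human over T_r+T_s: 2.0000·(0.1500+0.4167) = 1.1333 m
residual clearance needed = 0.2500+0.0050+0.0000 = 0.2550 m
S_min ≈ 0.3750+0.5208+1.1333+0.2550  ⇒  S_min = 2741/1200 m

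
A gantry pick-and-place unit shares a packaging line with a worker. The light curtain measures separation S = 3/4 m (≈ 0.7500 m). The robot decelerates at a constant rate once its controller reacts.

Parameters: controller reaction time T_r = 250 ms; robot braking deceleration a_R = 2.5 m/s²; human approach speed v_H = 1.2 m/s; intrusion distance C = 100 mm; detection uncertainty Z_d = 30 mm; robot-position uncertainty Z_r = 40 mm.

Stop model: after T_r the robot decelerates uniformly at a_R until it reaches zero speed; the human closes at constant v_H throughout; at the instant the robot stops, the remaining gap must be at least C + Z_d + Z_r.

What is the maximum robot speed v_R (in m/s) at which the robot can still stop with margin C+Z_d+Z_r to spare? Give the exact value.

v_R_max = 7/20 m/s = 0.3500 m/s

collect terms ⇒ (1/5)·v_R² + (73/100)·v_R + (-7/25) = 0
  disc = (73/100)² − 4·(1/5)·(-7/25) = 7569/10000 ; √disc = 87/100
  v_R = (−(73/100) + 87/100) / (2·(1/5)) = 7/20 m/s
check:
T_s = v_R/a_R = (7/20)/(5/2) = 0.1400 s
robot in T_r: 0.3500·0.2500 = 0.0875 m
robot under decel: 0.3500²/(2·2.5000) = 0.0245 m
human closes 1.2000·0.3900 = 0.4680 m
C+Z_d+Z_r = 0.1000+0.0300+0.0400 = 0.1700 m
sum ≈ 0.0875+0.0245+0.4680+0.1700 ≈ 0.7500 m = S ✓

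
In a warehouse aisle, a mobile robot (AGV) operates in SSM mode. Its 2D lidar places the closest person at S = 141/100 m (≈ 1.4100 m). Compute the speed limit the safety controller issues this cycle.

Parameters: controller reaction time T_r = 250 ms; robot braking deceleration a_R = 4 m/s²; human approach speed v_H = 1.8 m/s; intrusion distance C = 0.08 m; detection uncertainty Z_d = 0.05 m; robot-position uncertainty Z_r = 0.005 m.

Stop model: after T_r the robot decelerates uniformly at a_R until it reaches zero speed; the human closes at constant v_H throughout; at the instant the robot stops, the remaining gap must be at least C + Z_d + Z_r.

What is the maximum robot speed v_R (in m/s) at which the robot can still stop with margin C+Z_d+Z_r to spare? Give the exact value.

quadratic (1/8)·v² + (7/10)·v + (-33/40) = 0
  disc = (7/10)² − 4·(1/8)·(-33/40) = 361/400 ; √disc = 19/20
  v_R = (−(7/10) + 19/20) / (2·(1/8)) = 1 m/s
check:
braking lasts T_s = 1/4 = 0.2500 s
reaction-phase robot travel = 1.0000·0.2500 = 0.2500 m
robot covers 1.0000·0.2500 − ½·4.0000·0.2500² = 0.1250 m while stopping
person approaches 1.8000·(0.2500+0.2500) = 0.9000 m
C+Z_d+Z_r = 0.0800+0.0500+0.0050 = 0.1350 m
sum ≈ 0.2500+0.1250+0.9000+0.1350 ≈ 1.4100 m = S ✓

v_R_max = 1 m/s = 1.0000 m/s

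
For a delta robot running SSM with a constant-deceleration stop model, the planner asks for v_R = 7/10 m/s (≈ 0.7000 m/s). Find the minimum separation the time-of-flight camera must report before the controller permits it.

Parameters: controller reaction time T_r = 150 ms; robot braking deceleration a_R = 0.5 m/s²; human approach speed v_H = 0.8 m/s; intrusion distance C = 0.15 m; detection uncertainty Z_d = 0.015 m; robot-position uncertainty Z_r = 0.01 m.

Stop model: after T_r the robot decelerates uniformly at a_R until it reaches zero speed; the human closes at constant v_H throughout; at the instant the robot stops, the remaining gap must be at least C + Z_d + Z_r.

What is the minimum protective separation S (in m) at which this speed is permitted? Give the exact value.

S_min = 201/100 m = 2.0100 m

T_s = v_R/a_R = (7/10)/(1/2) = 1.4000 s
robot in T_r: 0.7000·0.1500 = 0.1050 m
robot covers 0.7000·1.4000 − ½·0.5000·1.4000² = 0.4900 m while stopping
human over T_r+T_s: 0.8000·(0.1500+1.4000) = 1.2400 m
residual clearance needed = 0.1500+0.0150+0.0100 = 0.1750 m
S_min ≈ 0.1050+0.4900+1.2400+0.1750  ⇒  S_min = 201/100 m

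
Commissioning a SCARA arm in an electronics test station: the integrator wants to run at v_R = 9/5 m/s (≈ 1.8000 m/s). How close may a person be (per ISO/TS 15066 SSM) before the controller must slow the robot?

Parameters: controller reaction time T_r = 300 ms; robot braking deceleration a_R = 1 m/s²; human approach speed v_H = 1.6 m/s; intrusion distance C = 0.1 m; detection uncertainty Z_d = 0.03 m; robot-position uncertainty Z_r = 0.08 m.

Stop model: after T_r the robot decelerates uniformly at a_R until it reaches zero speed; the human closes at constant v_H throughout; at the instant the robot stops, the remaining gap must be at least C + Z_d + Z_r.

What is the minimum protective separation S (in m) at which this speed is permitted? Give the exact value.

T_s = v_R/a_R = (9/5)/1 = 1.8000 s
reaction-phase robot travel = 1.8000·0.3000 = 0.5400 m
robot covers 1.8000·1.8000 − ½·1.0000·1.8000² = 1.6200 m while stopping
human over T_r+T_s: 1.6000·(0.3000+1.8000) = 3.3600 m
C+Z_d+Z_r = 0.1000+0.0300+0.0800 = 0.2100 m
S_min ≈ 0.5400+1.6200+3.3600+0.2100  ⇒  S_min = 573/100 m

S_min = 573/100 m = 5.7300 m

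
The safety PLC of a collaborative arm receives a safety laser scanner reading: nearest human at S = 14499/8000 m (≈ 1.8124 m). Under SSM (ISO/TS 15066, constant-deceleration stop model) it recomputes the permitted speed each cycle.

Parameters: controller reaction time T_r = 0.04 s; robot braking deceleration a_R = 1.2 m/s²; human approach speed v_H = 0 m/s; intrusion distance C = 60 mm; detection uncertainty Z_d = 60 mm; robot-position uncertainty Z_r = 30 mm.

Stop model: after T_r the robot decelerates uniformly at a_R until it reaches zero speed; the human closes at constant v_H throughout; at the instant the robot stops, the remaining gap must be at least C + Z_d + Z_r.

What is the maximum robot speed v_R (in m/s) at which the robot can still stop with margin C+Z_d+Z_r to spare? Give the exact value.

quadratic (5/12)·v² + (1/25)·v + (-13299/8000) = 0
  disc = (1/25)² − 4·(5/12)·(-13299/8000) = 110889/40000 ; √disc = 333/200
  v_R = (−(1/25) + 333/200) / (2·(5/12)) = 39/20 m/s
check:
stop time T_s = (39/20)/(6/5) = 1.6250 s
reaction-phase robot travel = 1.9500·0.0400 = 0.0780 m
robot under decel: 1.9500²/(2·1.2000) = 1.5844 m
person approaches 0.0000·(0.0400+1.6250) = 0.0000 m
C+Z_d+Z_r = 0.0600+0.0600+0.0300 = 0.1500 m
sum ≈ 0.0780+1.5844+0.0000+0.1500 ≈ 1.8124 m = S ✓

v_R_max = 39/20 m/s = 1.9500 m/s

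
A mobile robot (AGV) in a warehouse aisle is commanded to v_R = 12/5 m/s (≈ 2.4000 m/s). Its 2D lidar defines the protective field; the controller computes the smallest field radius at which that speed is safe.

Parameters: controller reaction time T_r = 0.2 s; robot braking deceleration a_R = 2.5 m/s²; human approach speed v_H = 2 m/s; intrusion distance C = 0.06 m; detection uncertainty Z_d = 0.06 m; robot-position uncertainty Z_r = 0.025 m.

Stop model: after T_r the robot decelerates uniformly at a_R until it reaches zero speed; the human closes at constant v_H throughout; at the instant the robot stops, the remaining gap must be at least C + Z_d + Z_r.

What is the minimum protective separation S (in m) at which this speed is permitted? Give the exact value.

T_s = v_R/a_R = (12/5)/(5/2) = 0.9600 s
reaction-phase robot travel = 2.4000·0.2000 = 0.4800 m
robot under decel: 2.4000²/(2·2.5000) = 1.1520 m
human over T_r+T_s: 2.0000·(0.2000+0.9600) = 2.3200 m
margins: 0.0600+0.0600+0.0250 = 0.1450 m
S_min ≈ 0.4800+1.1520+2.3200+0.1450  ⇒  S_min = 4097/1000 m

S_min = 4097/1000 m = 4.0970 m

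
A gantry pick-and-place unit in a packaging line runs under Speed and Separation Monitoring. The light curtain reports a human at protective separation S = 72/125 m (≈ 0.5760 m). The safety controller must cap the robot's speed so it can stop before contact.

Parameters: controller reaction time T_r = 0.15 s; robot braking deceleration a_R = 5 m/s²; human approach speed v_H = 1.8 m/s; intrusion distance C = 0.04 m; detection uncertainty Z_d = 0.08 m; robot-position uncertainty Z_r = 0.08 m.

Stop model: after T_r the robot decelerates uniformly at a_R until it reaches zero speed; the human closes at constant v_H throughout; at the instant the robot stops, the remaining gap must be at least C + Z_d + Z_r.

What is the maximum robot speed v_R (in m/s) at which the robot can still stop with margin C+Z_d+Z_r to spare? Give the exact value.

at the boundary: (1/10)·v² + (51/100)·v + (-53/500) = 0
  disc = (51/100)² − 4·(1/10)·(-53/500) = 121/400 ; √disc = 11/20
  v_R = (−(51/100) + 11/20) / (2·(1/10)) = 1/5 m/s
check:
T_s = v_R/a_R = (1/5)/5 = 0.0400 s
reaction-phase robot travel = 0.2000·0.1500 = 0.0300 m
robot under decel: 0.2000²/(2·5.0000) = 0.0040 m
human over T_r+T_s: 1.8000·(0.1500+0.0400) = 0.3420 m
C+Z_d+Z_r = 0.0400+0.0800+0.0800 = 0.2000 m
sum ≈ 0.0300+0.0040+0.3420+0.2000 ≈ 0.5760 m = S ✓

v_R_max = 1/5 m/s = 0.2000 m/s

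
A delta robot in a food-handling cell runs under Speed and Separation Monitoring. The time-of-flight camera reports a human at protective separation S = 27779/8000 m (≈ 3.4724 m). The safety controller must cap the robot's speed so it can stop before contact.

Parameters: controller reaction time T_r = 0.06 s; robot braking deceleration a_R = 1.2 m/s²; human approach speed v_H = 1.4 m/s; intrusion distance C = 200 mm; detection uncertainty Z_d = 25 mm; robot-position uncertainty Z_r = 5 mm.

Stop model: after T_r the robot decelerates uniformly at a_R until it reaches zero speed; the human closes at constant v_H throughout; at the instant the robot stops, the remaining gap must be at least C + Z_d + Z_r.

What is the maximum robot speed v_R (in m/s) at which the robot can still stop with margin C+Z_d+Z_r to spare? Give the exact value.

collect terms ⇒ (5/12)·v_R² + (92/75)·v_R + (-25267/8000) = 0
  disc = (92/75)² − 4·(5/12)·(-25267/8000) = 2436721/360000 ; √disc = 1561/600
  v_R = (−(92/75) + 1561/600) / (2·(5/12)) = 33/20 m/s
check:
T_s = v_R/a_R = (33/20)/(6/5) = 1.3750 s
robot covers v_R·T_r = 1.6500·0.0600 = 0.0990 m before braking
robot covers 1.6500·1.3750 − ½·1.2000·1.3750² = 1.1344 m while stopping
human over T_r+T_s: 1.4000·(0.0600+1.3750) = 2.0090 m
residual clearance needed = 0.2000+0.0250+0.0050 = 0.2300 m
sum ≈ 0.0990+1.1344+2.0090+0.2300 ≈ 3.4724 m = S ✓

v_R_max = 33/20 m/s = 1.6500 m/s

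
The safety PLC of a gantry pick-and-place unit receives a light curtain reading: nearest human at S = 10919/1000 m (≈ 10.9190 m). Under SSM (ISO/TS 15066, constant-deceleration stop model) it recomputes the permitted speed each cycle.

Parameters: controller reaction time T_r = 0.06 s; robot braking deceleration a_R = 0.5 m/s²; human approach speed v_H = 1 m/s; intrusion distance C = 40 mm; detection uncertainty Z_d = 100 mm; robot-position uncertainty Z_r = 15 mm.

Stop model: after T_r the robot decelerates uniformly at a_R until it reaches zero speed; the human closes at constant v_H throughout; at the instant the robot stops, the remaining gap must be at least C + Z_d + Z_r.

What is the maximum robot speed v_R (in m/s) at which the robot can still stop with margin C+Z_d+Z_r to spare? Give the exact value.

v_R_max = 12/5 m/s = 2.4000 m/s

quadratic (1)·v² + (103/50)·v + (-1338/125) = 0
  disc = (103/50)² − 4·(1)·(-1338/125) = 117649/2500 ; √disc = 343/50
  v_R = (−(103/50) + 343/50) / (2·(1)) = 12/5 m/s
check:
T_s = v_R/a_R = (12/5)/(1/2) = 4.8000 s
robot in T_r: 2.4000·0.0600 = 0.1440 m
robot covers 2.4000·4.8000 − ½·0.5000·4.8000² = 5.7600 m while stopping
person approaches 1.0000·(0.0600+4.8000) = 4.8600 m
residual clearance needed = 0.0400+0.1000+0.0150 = 0.1550 m
sum ≈ 0.1440+5.7600+4.8600+0.1550 ≈ 10.9190 m = S ✓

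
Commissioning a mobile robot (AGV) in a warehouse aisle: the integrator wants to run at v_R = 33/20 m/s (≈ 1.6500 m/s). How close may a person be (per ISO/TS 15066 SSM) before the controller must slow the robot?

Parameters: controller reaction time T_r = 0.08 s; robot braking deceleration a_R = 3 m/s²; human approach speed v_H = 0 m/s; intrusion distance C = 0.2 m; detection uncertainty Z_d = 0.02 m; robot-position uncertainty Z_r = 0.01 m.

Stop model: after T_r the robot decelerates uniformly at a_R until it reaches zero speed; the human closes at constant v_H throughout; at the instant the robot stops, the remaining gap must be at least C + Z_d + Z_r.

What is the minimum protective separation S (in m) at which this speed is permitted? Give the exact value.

S_min = 3263/4000 m = 0.8157 m

T_s = v_R/a_R = (33/20)/3 = 0.5500 s
robot covers v_R·T_r = 1.6500·0.0800 = 0.1320 m before braking
robot under decel: 1.6500²/(2·3.0000) = 0.4537 m
human closes 0.0000·0.6300 = 0.0000 m
C+Z_d+Z_r = 0.2000+0.0200+0.0100 = 0.2300 m
S_min ≈ 0.1320+0.4537+0.0000+0.2300  ⇒  S_min = 3263/4000 m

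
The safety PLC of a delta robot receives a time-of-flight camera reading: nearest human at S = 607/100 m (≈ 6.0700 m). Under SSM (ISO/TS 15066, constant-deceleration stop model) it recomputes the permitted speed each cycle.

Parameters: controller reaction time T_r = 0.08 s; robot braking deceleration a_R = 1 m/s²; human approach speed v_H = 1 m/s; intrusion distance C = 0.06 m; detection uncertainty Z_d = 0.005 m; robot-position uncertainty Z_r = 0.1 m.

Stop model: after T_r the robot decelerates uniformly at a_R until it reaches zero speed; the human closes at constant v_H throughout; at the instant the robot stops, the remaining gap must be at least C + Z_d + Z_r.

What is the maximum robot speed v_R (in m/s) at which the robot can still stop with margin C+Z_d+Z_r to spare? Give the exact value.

at the boundary: (1/2)·v² + (27/25)·v + (-233/40) = 0
  disc = (27/25)² − 4·(1/2)·(-233/40) = 32041/2500 ; √disc = 179/50
  v_R = (−(27/25) + 179/50) / (2·(1/2)) = 5/2 m/s
check:
T_s = v_R/a_R = (5/2)/1 = 2.5000 s
robot in T_r: 2.5000·0.0800 = 0.2000 m
robot under decel: 2.5000²/(2·1.0000) = 3.1250 m
person approaches 1.0000·(0.0800+2.5000) = 2.5800 m
C+Z_d+Z_r = 0.0600+0.0050+0.1000 = 0.1650 m
sum ≈ 0.2000+3.1250+2.5800+0.1650 ≈ 6.0700 m = S ✓

v_R_max = 5/2 m/s = 2.5000 m/s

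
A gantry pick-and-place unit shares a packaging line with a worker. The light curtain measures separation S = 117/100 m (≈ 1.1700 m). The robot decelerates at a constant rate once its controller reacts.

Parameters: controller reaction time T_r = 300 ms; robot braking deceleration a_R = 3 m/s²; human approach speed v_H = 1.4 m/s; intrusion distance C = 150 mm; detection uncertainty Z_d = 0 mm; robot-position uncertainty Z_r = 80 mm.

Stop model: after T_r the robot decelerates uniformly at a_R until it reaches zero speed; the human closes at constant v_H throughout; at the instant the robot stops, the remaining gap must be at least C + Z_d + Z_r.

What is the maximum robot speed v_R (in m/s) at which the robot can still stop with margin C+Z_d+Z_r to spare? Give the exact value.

collect terms ⇒ (1/6)·v_R² + (23/30)·v_R + (-13/25) = 0
  disc = (23/30)² − 4·(1/6)·(-13/25) = 841/900 ; √disc = 29/30
  v_R = (−(23/30) + 29/30) / (2·(1/6)) = 3/5 m/s
check:
braking lasts T_s = (3/5)/3 = 0.2000 s
reaction-phase robot travel = 0.6000·0.3000 = 0.1800 m
robot covers 0.6000·0.2000 − ½·3.0000·0.2000² = 0.0600 m while stopping
person approaches 1.4000·(0.3000+0.2000) = 0.7000 m
margins: 0.1500+0.0000+0.0800 = 0.2300 m
sum ≈ 0.1800+0.0600+0.7000+0.2300 ≈ 1.1700 m = S ✓

v_R_max = 3/5 m/s = 0.6000 m/s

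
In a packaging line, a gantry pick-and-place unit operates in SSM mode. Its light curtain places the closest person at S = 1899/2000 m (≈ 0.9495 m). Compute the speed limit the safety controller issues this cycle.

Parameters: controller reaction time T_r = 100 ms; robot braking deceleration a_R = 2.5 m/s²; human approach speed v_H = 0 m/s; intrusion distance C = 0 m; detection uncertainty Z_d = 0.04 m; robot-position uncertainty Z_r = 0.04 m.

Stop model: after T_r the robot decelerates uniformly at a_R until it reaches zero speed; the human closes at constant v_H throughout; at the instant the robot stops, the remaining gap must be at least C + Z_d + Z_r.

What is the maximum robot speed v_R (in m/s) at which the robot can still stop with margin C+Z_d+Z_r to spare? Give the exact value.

v_R_max = 37/20 m/s = 1.8500 m/s

collect terms ⇒ (1/5)·v_R² + (1/10)·v_R + (-1739/2000) = 0
  disc = (1/10)² − 4·(1/5)·(-1739/2000) = 441/625 ; √disc = 21/25
  v_R = (−(1/10) + 21/25) / (2·(1/5)) = 37/20 m/s
check:
braking lasts T_s = (37/20)/(5/2) = 0.7400 s
robot in T_r: 1.8500·0.1000 = 0.1850 m
robot under decel: 1.8500²/(2·2.5000) = 0.6845 m
person approaches 0.0000·(0.1000+0.7400) = 0.0000 m
residual clearance needed = 0.0000+0.0400+0.0400 = 0.0800 m
sum ≈ 0.1850+0.6845+0.0000+0.0800 ≈ 0.9495 m = S ✓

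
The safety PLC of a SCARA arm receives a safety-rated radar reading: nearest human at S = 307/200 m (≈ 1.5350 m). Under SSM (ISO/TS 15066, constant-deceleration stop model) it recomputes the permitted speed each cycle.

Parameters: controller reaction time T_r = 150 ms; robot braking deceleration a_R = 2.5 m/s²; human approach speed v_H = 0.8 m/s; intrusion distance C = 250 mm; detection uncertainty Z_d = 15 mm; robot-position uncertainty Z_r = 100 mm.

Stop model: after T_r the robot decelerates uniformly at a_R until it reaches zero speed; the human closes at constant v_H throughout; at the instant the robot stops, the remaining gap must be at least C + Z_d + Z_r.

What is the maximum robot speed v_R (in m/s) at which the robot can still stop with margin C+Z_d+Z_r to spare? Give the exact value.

at the boundary: (1/5)·v² + (47/100)·v + (-21/20) = 0
  disc = (47/100)² − 4·(1/5)·(-21/20) = 10609/10000 ; √disc = 103/100
  v_R = (−(47/100) + 103/100) / (2·(1/5)) = 7/5 m/s
check:
stop time T_s = (7/5)/(5/2) = 0.5600 s
robot in T_r: 1.4000·0.1500 = 0.2100 m
braking distance = 1.4000²/(2·2.5000) = 0.3920 m
person approaches 0.8000·(0.1500+0.5600) = 0.5680 m
residual clearance needed = 0.2500+0.0150+0.1000 = 0.3650 m
sum ≈ 0.2100+0.3920+0.5680+0.3650 ≈ 1.5350 m = S ✓

v_R_max = 7/5 m/s = 1.4000 m/s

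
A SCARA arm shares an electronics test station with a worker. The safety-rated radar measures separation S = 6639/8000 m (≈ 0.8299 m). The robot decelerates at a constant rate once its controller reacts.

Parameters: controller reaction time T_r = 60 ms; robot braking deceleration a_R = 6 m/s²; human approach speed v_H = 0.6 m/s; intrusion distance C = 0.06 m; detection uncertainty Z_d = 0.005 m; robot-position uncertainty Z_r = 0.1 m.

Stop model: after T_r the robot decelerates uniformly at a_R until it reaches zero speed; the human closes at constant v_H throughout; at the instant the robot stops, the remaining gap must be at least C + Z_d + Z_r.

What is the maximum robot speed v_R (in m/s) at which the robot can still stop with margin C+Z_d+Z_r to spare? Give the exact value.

quadratic (1/12)·v² + (4/25)·v + (-5031/8000) = 0
  disc = (4/25)² − 4·(1/12)·(-5031/8000) = 9409/40000 ; √disc = 97/200
  v_R = (−(4/25) + 97/200) / (2·(1/12)) = 39/20 m/s
check:
braking lasts T_s = (39/20)/6 = 0.3250 s
robot in T_r: 1.9500·0.0600 = 0.1170 m
braking distance = 1.9500²/(2·6.0000) = 0.3169 m
person approaches 0.6000·(0.0600+0.3250) = 0.2310 m
residual clearance needed = 0.0600+0.0050+0.1000 = 0.1650 m
sum ≈ 0.1170+0.3169+0.2310+0.1650 ≈ 0.8299 m = S ✓

v_R_max = 39/20 m/s = 1.9500 m/s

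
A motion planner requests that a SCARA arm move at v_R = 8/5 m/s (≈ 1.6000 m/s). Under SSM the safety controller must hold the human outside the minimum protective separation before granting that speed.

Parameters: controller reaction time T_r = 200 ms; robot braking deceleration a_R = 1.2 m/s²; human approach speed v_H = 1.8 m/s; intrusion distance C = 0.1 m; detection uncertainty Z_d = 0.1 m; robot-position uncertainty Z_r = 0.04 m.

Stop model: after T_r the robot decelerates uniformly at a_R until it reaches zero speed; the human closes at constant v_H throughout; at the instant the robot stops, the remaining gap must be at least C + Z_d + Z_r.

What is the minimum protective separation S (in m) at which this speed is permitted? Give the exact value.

S_min = 329/75 m = 4.3867 m

stop time T_s = (8/5)/(6/5) = 1.3333 s
robot covers v_R·T_r = 1.6000·0.2000 = 0.3200 m before braking
braking distance = 1.6000²/(2·1.2000) = 1.0667 m
person approaches 1.8000·(0.2000+1.3333) = 2.7600 m
margins: 0.1000+0.1000+0.0400 = 0.2400 m
S_min ≈ 0.3200+1.0667+2.7600+0.2400  ⇒  S_min = 329/75 m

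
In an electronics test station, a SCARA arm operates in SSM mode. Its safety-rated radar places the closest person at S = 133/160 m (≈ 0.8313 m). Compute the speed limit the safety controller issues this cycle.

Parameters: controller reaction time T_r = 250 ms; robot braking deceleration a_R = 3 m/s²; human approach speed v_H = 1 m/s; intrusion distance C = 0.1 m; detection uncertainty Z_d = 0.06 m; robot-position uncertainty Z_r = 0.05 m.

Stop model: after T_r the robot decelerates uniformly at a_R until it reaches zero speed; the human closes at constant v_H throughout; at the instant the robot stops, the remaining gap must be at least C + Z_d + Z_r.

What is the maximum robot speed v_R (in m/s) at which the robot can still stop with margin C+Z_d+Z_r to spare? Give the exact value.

at the boundary: (1/6)·v² + (7/12)·v + (-297/800) = 0
  disc = (7/12)² − 4·(1/6)·(-297/800) = 529/900 ; √disc = 23/30
  v_R = (−(7/12) + 23/30) / (2·(1/6)) = 11/20 m/s
check:
stop time T_s = (11/20)/3 = 0.1833 s
reaction-phase robot travel = 0.5500·0.2500 = 0.1375 m
robot covers 0.5500·0.1833 − ½·3.0000·0.1833² = 0.0504 m while stopping
person approaches 1.0000·(0.2500+0.1833) = 0.4333 m
C+Z_d+Z_r = 0.1000+0.0600+0.0500 = 0.2100 m
sum ≈ 0.1375+0.0504+0.4333+0.2100 ≈ 0.8313 m = S ✓

v_R_max = 11/20 m/s = 0.5500 m/s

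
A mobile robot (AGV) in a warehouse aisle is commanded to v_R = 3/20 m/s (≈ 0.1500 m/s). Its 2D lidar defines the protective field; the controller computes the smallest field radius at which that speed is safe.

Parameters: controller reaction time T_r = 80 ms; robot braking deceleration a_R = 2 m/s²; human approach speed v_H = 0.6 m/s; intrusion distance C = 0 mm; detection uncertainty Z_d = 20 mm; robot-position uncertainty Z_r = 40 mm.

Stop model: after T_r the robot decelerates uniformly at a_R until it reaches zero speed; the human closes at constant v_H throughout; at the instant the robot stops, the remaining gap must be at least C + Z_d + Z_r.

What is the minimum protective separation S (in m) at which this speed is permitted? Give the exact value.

S_min = 273/1600 m = 0.1706 m

braking lasts T_s = (3/20)/2 = 0.0750 s
reaction-phase robot travel = 0.1500·0.0800 = 0.0120 m
braking distance = 0.1500²/(2·2.0000) = 0.0056 m
human closes 0.6000·0.1550 = 0.0930 m
margins: 0.0000+0.0200+0.0400 = 0.0600 m
S_min ≈ 0.0120+0.0056+0.0930+0.0600  ⇒  S_min = 273/1600 m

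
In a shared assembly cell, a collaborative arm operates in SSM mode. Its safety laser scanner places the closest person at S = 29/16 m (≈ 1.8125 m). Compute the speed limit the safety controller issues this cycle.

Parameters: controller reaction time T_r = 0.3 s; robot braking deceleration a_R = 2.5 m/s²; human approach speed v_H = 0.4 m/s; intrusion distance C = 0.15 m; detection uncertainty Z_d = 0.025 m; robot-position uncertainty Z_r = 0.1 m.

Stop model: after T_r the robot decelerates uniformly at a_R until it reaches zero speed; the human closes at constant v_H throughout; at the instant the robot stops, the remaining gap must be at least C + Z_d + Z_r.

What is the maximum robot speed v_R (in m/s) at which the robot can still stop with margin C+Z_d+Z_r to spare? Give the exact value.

collect terms ⇒ (1/5)·v_R² + (23/50)·v_R + (-567/400) = 0
  disc = (23/50)² − 4·(1/5)·(-567/400) = 841/625 ; √disc = 29/25
  v_R = (−(23/50) + 29/25) / (2·(1/5)) = 7/4 m/s
check:
T_s = v_R/a_R = (7/4)/(5/2) = 0.7000 s
robot covers v_R·T_r = 1.7500·0.3000 = 0.5250 m before braking
robot under decel: 1.7500²/(2·2.5000) = 0.6125 m
human over T_r+T_s: 0.4000·(0.3000+0.7000) = 0.4000 m
residual clearance needed = 0.1500+0.0250+0.1000 = 0.2750 m
sum ≈ 0.5250+0.6125+0.4000+0.2750 ≈ 1.8125 m = S ✓

v_R_max = 7/4 m/s = 1.7500 m/s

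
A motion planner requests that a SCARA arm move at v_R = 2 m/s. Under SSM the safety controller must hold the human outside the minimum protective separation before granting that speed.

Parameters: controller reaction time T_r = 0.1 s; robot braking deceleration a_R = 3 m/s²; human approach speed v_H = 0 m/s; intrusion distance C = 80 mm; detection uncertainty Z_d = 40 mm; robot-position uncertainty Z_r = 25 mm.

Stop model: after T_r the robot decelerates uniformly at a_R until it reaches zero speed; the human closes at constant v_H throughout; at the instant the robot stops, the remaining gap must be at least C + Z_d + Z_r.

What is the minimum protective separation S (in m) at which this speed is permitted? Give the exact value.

S_min = 607/600 m = 1.0117 m

stop time T_s = 2/3 = 0.6667 s
reaction-phase robot travel = 2.0000·0.1000 = 0.2000 m
robot under decel: 2.0000²/(2·3.0000) = 0.6667 m
human over T_r+T_s: 0.0000·(0.1000+0.6667) = 0.0000 m
C+Z_d+Z_r = 0.0800+0.0400+0.0250 = 0.1450 m
S_min ≈ 0.2000+0.6667+0.0000+0.1450  ⇒  S_min = 607/600 m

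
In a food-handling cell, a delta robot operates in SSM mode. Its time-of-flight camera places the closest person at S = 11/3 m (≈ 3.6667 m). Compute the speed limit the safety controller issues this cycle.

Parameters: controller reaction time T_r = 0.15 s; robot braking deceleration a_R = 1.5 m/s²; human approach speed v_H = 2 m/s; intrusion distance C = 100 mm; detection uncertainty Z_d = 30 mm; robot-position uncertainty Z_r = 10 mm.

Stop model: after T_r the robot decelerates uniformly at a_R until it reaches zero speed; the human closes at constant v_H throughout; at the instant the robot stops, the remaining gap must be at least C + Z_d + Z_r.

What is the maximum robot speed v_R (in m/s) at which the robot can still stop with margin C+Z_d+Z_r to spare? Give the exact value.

at the boundary: (1/3)·v² + (89/60)·v + (-242/75) = 0
  disc = (89/60)² − 4·(1/3)·(-242/75) = 2601/400 ; √disc = 51/20
  v_R = (−(89/60) + 51/20) / (2·(1/3)) = 8/5 m/s
check:
stop time T_s = (8/5)/(3/2) = 1.0667 s
reaction-phase robot travel = 1.6000·0.1500 = 0.2400 m
robot covers 1.6000·1.0667 − ½·1.5000·1.0667² = 0.8533 m while stopping
human over T_r+T_s: 2.0000·(0.1500+1.0667) = 2.4333 m
C+Z_d+Z_r = 0.1000+0.0300+0.0100 = 0.1400 m
sum ≈ 0.2400+0.8533+2.4333+0.1400 ≈ 3.6667 m = S ✓

v_R_max = 8/5 m/s = 1.6000 m/s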